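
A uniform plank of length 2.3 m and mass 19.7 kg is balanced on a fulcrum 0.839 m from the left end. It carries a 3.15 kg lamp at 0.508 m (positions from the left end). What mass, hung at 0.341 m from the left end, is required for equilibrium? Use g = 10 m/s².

m ≈ 10.2 kg

About the fulcrum (at 0.839 m from the left end):
Beam weight: 19.7 × 10 = 197 N down at 1.15 m → arm 0.311 m, τ = 197 × 0.311 = 61.27 N·m clockwise.
Lamp: 3.15 × 10 = 31.5 N down at 0.508 m → arm 0.331 m, τ = 31.5 × 0.331 = 10.43 N·m counterclockwise.
Net moment of known loads = 50.84 N·m clockwise.
An unknown mass m at 0.341 m has arm 0.498 m; its moment is m·g·0.498 counterclockwise.
For rotational equilibrium, m × 10 × 0.498 = 50.84, so m = 50.84 / (10 × 0.498) = 10.2 kg.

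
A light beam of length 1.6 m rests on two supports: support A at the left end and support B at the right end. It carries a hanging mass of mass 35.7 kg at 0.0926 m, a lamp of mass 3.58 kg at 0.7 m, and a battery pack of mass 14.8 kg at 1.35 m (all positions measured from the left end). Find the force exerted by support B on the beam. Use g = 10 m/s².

Sum moments about support A (its reaction then has zero moment arm).
Hanging mass: 35.7 × 10 = 357 N down at 0.0926 m → arm 0.0926 m, τ = 357 × 0.0926 = 33.06 N·m clockwise.
Lamp: 3.58 × 10 = 35.8 N down at 0.7 m → arm 0.7 m, τ = 35.8 × 0.7 = 25.06 N·m clockwise.
Battery pack: 14.8 × 10 = 148 N down at 1.35 m → arm 1.35 m, τ = 148 × 1.35 = 199.8 N·m clockwise.
Net load moment about support A = 257.9 N·m clockwise.
Reaction R at support B is upward at 1.6 m, arm 1.6 m → moment R × 1.6 counterclockwise.
Στ = 0 ⇒ R × 1.6 = 257.9 ⇒ R = 161 N.

R_B ≈ 161 N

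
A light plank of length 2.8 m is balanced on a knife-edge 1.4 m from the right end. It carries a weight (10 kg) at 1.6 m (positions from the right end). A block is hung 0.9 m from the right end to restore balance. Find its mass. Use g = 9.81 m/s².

m ≈ 4 kg

About the knife-edge (at 1.4 m from the right end):
Weight: 10 × 9.81 = 98.1 N down at 1.6 m → arm 0.2 m, τ = 98.1 × 0.2 = 19.62 N·m counterclockwise.
Net moment of known loads = 19.62 N·m counterclockwise.
An unknown mass m at 0.9 m has arm 0.5 m; its moment is m·g·0.5 clockwise.
For rotational equilibrium, m × 9.81 × 0.5 = 19.62, so m = 19.62 / (9.81 × 0.5) = 4 kg.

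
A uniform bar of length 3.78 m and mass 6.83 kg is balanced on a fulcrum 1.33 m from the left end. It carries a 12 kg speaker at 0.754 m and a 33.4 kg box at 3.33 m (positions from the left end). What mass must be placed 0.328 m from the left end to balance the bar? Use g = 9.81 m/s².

m ≈ 63.6 kg

Choose the fulcrum (at 1.33 m from the left end) as the axis so the support reaction has zero arm there.
Beam weight: 6.83 × 9.81 = 67 N down at 1.89 m → arm 0.56 m, τ = 67 × 0.56 = 37.52 N·m clockwise.
Speaker: 12 × 9.81 = 117.7 N down at 0.754 m → arm 0.576 m, τ = 117.7 × 0.576 = 67.8 N·m counterclockwise.
Box: 33.4 × 9.81 = 327.7 N down at 3.33 m → arm 2 m, τ = 327.7 × 2 = 655.4 N·m clockwise.
Net moment of known loads = 625.1 N·m clockwise.
An unknown mass m at 0.328 m has arm 1.002 m; its moment is m·g·1.002 counterclockwise.
For rotational equilibrium, m × 9.81 × 1.002 = 625.1, so m = 625.1 / (9.81 × 1.002) = 63.6 kg.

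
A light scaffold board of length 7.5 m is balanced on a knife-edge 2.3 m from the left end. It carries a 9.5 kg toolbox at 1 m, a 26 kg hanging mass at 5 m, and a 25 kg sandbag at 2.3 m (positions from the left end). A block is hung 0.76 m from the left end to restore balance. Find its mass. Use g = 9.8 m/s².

m ≈ 37.6 kg

Taking torques about the knife-edge (at 2.3 m from the left end):
Toolbox: 9.5 × 9.8 = 93.1 N down at 1 m → arm 1.3 m, τ = 93.1 × 1.3 = 121 N·m counterclockwise.
Hanging mass: 26 × 9.8 = 254.8 N down at 5 m → arm 2.7 m, τ = 254.8 × 2.7 = 688 N·m clockwise.
Sandbag: acts at the knife-edge, moment arm 0 → no torque.
Net moment of known loads = 567 N·m clockwise.
An unknown mass m at 0.76 m has arm 1.54 m; its moment is m·g·1.54 counterclockwise.
Στ = 0 ⇒ m × 9.8 × 1.54 = 567 ⇒ m = 567 / (9.8 × 1.54) = 37.6 kg.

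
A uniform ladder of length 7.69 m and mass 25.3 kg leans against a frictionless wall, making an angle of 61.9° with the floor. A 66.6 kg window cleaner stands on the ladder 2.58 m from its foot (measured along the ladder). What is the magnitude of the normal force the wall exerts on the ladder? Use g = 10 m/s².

N_wall ≈ 187 N

Choose the foot of the ladder as the axis so the floor normal and friction both act there and drop out.
Ladder weight 25.3×10 = 253 N acts at 3.845 m along the ladder; its horizontal arm is 3.845·cos61.9° = 1.811 m → τ = 458.2 N·m clockwise.
Window cleaner: 66.6×10 = 666 N at 2.58 m → arm 1.215 m → τ = 809.2 N·m clockwise.
Wall normal N acts horizontally at the top; its moment arm is the height L sinθ = 7.69·sin61.9° = 6.784 m, counterclockwise.
Balancing moments: N × 6.784 = 1267, giving N = 187 N.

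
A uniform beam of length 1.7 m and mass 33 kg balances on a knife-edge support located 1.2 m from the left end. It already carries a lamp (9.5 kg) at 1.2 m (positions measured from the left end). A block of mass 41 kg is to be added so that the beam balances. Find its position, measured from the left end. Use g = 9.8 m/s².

x ≈ 1.48 m from the left end

Taking torques about the knife-edge support (at 1.2 m from the left end):
Beam weight: 33 × 9.8 = 323.4 N down at 0.85 m → arm 0.35 m, τ = 323.4 × 0.35 = 113.2 N·m counterclockwise.
Lamp: acts at the knife-edge support, moment arm 0 → no torque.
Net moment of existing loads = 113.2 N·m counterclockwise.
The block weighs 41 × 9.8 = 401.8 N and must supply an equal clockwise moment, so its lever arm about the knife-edge support is 113.2 / 401.8 = 0.282 m.
That puts it at 1.2 + 0.282 = 1.48 m from the left end.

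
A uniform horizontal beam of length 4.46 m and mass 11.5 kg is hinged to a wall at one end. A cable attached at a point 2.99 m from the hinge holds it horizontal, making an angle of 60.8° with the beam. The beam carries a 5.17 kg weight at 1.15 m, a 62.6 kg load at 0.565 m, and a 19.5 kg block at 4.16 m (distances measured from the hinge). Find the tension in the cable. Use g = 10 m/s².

Take moments about the hinge.
Beam weight: 11.5 × 10 = 115 N down at 2.23 m → arm 2.23 m, τ = 115 × 2.23 = 256.4 N·m clockwise.
Weight: 5.17 × 10 = 51.7 N down at 1.15 m → arm 1.15 m, τ = 51.7 × 1.15 = 59.45 N·m clockwise.
Load: 62.6 × 10 = 626 N down at 0.565 m → arm 0.565 m, τ = 626 × 0.565 = 353.7 N·m clockwise.
Block: 19.5 × 10 = 195 N down at 4.16 m → arm 4.16 m, τ = 195 × 4.16 = 811.2 N·m clockwise.
Total clockwise load moment = 1481 N·m.
The cable tension T acts at 2.99 m; only its component perpendicular to the beam, T sinθ, produces torque. sin 60.8° = 0.8729.
Balancing moments: T × 2.99 × 0.8729 = 1481, giving T = 1481 / 2.61 = 567 N.

T ≈ 567 N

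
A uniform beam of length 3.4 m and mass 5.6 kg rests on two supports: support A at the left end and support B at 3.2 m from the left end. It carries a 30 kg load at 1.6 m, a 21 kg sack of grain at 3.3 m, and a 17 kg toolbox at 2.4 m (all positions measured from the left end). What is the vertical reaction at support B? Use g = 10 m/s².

R_B ≈ 524 N

Sum moments about support A (its reaction then has zero moment arm).
Beam weight: 5.6 × 10 = 56 N down at 1.7 m → arm 1.7 m, τ = 56 × 1.7 = 95.2 N·m clockwise.
Load: 30 × 10 = 300 N down at 1.6 m → arm 1.6 m, τ = 300 × 1.6 = 480 N·m clockwise.
Sack of grain: 21 × 10 = 210 N down at 3.3 m → arm 3.3 m, τ = 210 × 3.3 = 693 N·m clockwise.
Toolbox: 17 × 10 = 170 N down at 2.4 m → arm 2.4 m, τ = 170 × 2.4 = 408 N·m clockwise.
Net load moment about support A = 1676 N·m clockwise.
Reaction R at support B is upward at 3.2 m, arm 3.2 m → moment R × 3.2 counterclockwise.
For rotational equilibrium, R × 3.2 = 1676, so R = 524 N.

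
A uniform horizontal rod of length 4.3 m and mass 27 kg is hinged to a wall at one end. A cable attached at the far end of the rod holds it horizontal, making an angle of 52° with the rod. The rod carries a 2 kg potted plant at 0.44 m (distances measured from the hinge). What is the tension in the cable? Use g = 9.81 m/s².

Choose the hinge as the axis so the unknown hinge reaction has zero arm there.
Beam weight: 27 × 9.81 = 264.9 N down at 2.15 m → arm 2.15 m, τ = 264.9 × 2.15 = 569.5 N·m clockwise.
Potted plant: 2 × 9.81 = 19.62 N down at 0.44 m → arm 0.44 m, τ = 19.62 × 0.44 = 8.633 N·m clockwise.
Total clockwise load moment = 578.1 N·m.
The cable tension T acts at 4.3 m; only its component perpendicular to the rod, T sinθ, produces torque. sin 52° = 0.788.
Setting net torque to zero: T × 4.3 × 0.788 = 578.1 → T = 578.1 / 3.388 = 171 N.

T ≈ 171 N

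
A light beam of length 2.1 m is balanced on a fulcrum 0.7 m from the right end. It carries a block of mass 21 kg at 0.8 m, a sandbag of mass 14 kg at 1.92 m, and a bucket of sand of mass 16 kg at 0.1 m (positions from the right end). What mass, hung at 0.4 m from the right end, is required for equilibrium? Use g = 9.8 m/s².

Taking torques about the fulcrum (at 0.7 m from the right end):
Block: 21 × 9.8 = 205.8 N down at 0.8 m → arm 0.1 m, τ = 205.8 × 0.1 = 20.58 N·m counterclockwise.
Sandbag: 14 × 9.8 = 137.2 N down at 1.92 m → arm 1.22 m, τ = 137.2 × 1.22 = 167.4 N·m counterclockwise.
Bucket of sand: 16 × 9.8 = 156.8 N down at 0.1 m → arm 0.6 m, τ = 156.8 × 0.6 = 94.08 N·m clockwise.
Net moment of known loads = 93.9 N·m counterclockwise.
An unknown mass m at 0.4 m has arm 0.3 m; its moment is m·g·0.3 clockwise.
Στ = 0 ⇒ m × 9.8 × 0.3 = 93.9 ⇒ m = 93.9 / (9.8 × 0.3) = 31.9 kg.

m ≈ 31.9 kg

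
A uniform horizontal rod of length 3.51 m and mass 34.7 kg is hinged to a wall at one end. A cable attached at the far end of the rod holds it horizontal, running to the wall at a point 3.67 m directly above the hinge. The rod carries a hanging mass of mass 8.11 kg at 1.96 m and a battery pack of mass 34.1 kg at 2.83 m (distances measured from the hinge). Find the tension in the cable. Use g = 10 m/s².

Sum moments about the hinge (the unknown hinge reaction has zero arm there).
Beam weight: 34.7 × 10 = 347 N down at 1.755 m → arm 1.755 m, τ = 347 × 1.755 = 609 N·m clockwise.
Hanging mass: 8.11 × 10 = 81.1 N down at 1.96 m → arm 1.96 m, τ = 81.1 × 1.96 = 159 N·m clockwise.
Battery pack: 34.1 × 10 = 341 N down at 2.83 m → arm 2.83 m, τ = 341 × 2.83 = 965 N·m clockwise.
Total clockwise load moment = 1733 N·m.
The cable tension T acts at 3.51 m; only its component perpendicular to the rod, T sinθ, produces torque. sinθ = h/√(h²+d²) = 3.67/√(3.67²+3.51²) = 0.7227.
Στ = 0 ⇒ T × 3.51 × 0.7227 = 1733 ⇒ T = 1733 / 2.537 = 683 N.

T ≈ 683 N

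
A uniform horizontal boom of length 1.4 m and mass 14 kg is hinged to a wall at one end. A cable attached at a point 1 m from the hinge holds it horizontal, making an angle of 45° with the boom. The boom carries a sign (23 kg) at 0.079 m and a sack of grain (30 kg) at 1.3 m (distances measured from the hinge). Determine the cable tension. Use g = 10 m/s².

T ≈ 716 N

Taking torques about the hinge:
Beam weight: 14 × 10 = 140 N down at 0.7 m → arm 0.7 m, τ = 140 × 0.7 = 98 N·m clockwise.
Sign: 23 × 10 = 230 N down at 0.079 m → arm 0.079 m, τ = 230 × 0.079 = 18.17 N·m clockwise.
Sack of grain: 30 × 10 = 300 N down at 1.3 m → arm 1.3 m, τ = 300 × 1.3 = 390 N·m clockwise.
Total clockwise load moment = 506.2 N·m.
The cable tension T acts at 1 m; only its component perpendicular to the boom, T sinθ, produces torque. sin 45° = 0.7071.
Setting net torque to zero: T × 1 × 0.7071 = 506.2 → T = 506.2 / 0.7071 = 716 N.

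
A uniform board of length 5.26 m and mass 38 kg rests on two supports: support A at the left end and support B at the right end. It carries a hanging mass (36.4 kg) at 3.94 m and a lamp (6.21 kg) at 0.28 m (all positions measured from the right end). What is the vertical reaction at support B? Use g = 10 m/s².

R_B ≈ 340 N

About support A:
Beam weight: 38 × 10 = 380 N down at 2.63 m → arm 2.63 m, τ = 380 × 2.63 = 999.4 N·m clockwise.
Hanging mass: 36.4 × 10 = 364 N down at 3.94 m → arm 1.32 m, τ = 364 × 1.32 = 480.5 N·m clockwise.
Lamp: 6.21 × 10 = 62.1 N down at 0.28 m → arm 4.98 m, τ = 62.1 × 4.98 = 309.3 N·m clockwise.
Net load moment about support A = 1789 N·m clockwise.
Reaction R at support B is upward at 0 m, arm 5.26 m → moment R × 5.26 counterclockwise.
Στ = 0 ⇒ R × 5.26 = 1789 ⇒ R = 340 N.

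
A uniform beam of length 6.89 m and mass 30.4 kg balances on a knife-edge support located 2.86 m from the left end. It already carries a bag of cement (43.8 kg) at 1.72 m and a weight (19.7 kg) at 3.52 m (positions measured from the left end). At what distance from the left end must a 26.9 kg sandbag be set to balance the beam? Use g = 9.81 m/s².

x ≈ 3.57 m from the left end

Taking torques about the knife-edge support (at 2.86 m from the left end):
Beam weight: 30.4 × 9.81 = 298.2 N down at 3.445 m → arm 0.585 m, τ = 298.2 × 0.585 = 174.4 N·m clockwise.
Bag of cement: 43.8 × 9.81 = 429.7 N down at 1.72 m → arm 1.14 m, τ = 429.7 × 1.14 = 489.9 N·m counterclockwise.
Weight: 19.7 × 9.81 = 193.3 N down at 3.52 m → arm 0.66 m, τ = 193.3 × 0.66 = 127.6 N·m clockwise.
Net moment of existing loads = 187.9 N·m counterclockwise.
The sandbag weighs 26.9 × 9.81 = 263.9 N and must supply an equal clockwise moment, so its lever arm about the knife-edge support is 187.9 / 263.9 = 0.712 m.
That puts it at 2.86 + 0.712 = 3.57 m from the left end.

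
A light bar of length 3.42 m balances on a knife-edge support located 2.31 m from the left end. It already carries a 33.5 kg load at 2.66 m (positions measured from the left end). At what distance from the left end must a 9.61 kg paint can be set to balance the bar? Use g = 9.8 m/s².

x ≈ 1.09 m from the left end

About the knife-edge support (at 2.31 m from the left end):
Load: 33.5 × 9.8 = 328.3 N down at 2.66 m → arm 0.35 m, τ = 328.3 × 0.35 = 114.9 N·m clockwise.
Net moment of existing loads = 114.9 N·m clockwise.
The paint can weighs 9.61 × 9.8 = 94.18 N and must supply an equal counterclockwise moment, so its lever arm about the knife-edge support is 114.9 / 94.18 = 1.22 m.
That puts it at 2.31 − 1.22 = 1.09 m from the left end.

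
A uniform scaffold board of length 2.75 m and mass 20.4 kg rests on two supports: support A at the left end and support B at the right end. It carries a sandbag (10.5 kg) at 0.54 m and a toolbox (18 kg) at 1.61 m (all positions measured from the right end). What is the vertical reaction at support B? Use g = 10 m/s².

R_B ≈ 261 N

Sum moments about support A (its reaction then has zero moment arm).
Beam weight: 20.4 × 10 = 204 N down at 1.375 m → arm 1.375 m, τ = 204 × 1.375 = 280.5 N·m clockwise.
Sandbag: 10.5 × 10 = 105 N down at 0.54 m → arm 2.21 m, τ = 105 × 2.21 = 232 N·m clockwise.
Toolbox: 18 × 10 = 180 N down at 1.61 m → arm 1.14 m, τ = 180 × 1.14 = 205.2 N·m clockwise.
Net load moment about support A = 717.7 N·m clockwise.
Reaction R at support B is upward at 0 m, arm 2.75 m → moment R × 2.75 counterclockwise.
Στ = 0 ⇒ R × 2.75 = 717.7 ⇒ R = 261 N.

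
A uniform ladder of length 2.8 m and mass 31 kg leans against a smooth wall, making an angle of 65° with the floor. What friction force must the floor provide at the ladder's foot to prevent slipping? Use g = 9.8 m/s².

f ≈ 70.8 N

About the foot of the ladder:
Ladder weight 31×9.8 = 303.8 N acts at 1.4 m along the ladder; its horizontal arm is 1.4·cos65° = 0.5917 m → τ = 179.8 N·m clockwise.
Wall normal N acts horizontally at the top; its moment arm is the height L sinθ = 2.8·sin65° = 2.538 m, counterclockwise.
Setting net torque to zero: N × 2.538 = 179.8 → N = 70.8 N.
ΣFx = 0: friction at the foot balances the wall's push, so f = N_wall = 70.8 N.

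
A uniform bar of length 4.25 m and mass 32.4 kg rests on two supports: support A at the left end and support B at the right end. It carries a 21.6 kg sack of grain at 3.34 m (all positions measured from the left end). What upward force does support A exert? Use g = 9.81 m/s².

Sum moments about support B (its reaction then has zero moment arm).
Beam weight: 32.4 × 9.81 = 317.8 N down at 2.125 m → arm 2.125 m, τ = 317.8 × 2.125 = 675.3 N·m counterclockwise.
Sack of grain: 21.6 × 9.81 = 211.9 N down at 3.34 m → arm 0.91 m, τ = 211.9 × 0.91 = 192.8 N·m counterclockwise.
Net load moment about support B = 868.1 N·m counterclockwise.
Reaction R at support A is upward at 0 m, arm 4.25 m → moment R × 4.25 clockwise.
For rotational equilibrium, R × 4.25 = 868.1, so R = 204 N.

R_A ≈ 204 N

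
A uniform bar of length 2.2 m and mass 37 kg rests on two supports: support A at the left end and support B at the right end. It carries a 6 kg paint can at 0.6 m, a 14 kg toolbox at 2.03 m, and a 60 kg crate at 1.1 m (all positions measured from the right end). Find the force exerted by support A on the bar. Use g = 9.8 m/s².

Choose support B as the axis so its reaction then has zero moment arm.
Beam weight: 37 × 9.8 = 362.6 N down at 1.1 m → arm 1.1 m, τ = 362.6 × 1.1 = 398.9 N·m counterclockwise.
Paint can: 6 × 9.8 = 58.8 N down at 0.6 m → arm 0.6 m, τ = 58.8 × 0.6 = 35.28 N·m counterclockwise.
Toolbox: 14 × 9.8 = 137.2 N down at 2.03 m → arm 2.03 m, τ = 137.2 × 2.03 = 278.5 N·m counterclockwise.
Crate: 60 × 9.8 = 588 N down at 1.1 m → arm 1.1 m, τ = 588 × 1.1 = 646.8 N·m counterclockwise.
Net load moment about support B = 1359 N·m counterclockwise.
Reaction R at support A is upward at 2.2 m, arm 2.2 m → moment R × 2.2 clockwise.
For rotational equilibrium, R × 2.2 = 1359, so R = 618 N.

R_A ≈ 618 N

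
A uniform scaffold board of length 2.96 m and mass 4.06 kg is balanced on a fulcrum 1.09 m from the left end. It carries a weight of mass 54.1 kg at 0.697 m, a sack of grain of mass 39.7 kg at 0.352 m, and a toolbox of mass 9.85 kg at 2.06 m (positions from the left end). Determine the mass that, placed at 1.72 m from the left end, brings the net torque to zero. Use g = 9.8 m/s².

About the fulcrum (at 1.09 m from the left end):
Beam weight: 4.06 × 9.8 = 39.79 N down at 1.48 m → arm 0.39 m, τ = 39.79 × 0.39 = 15.52 N·m clockwise.
Weight: 54.1 × 9.8 = 530.2 N down at 0.697 m → arm 0.393 m, τ = 530.2 × 0.393 = 208.4 N·m counterclockwise.
Sack of grain: 39.7 × 9.8 = 389.1 N down at 0.352 m → arm 0.738 m, τ = 389.1 × 0.738 = 287.2 N·m counterclockwise.
Toolbox: 9.85 × 9.8 = 96.53 N down at 2.06 m → arm 0.97 m, τ = 96.53 × 0.97 = 93.63 N·m clockwise.
Net moment of known loads = 386.4 N·m counterclockwise.
An unknown mass m at 1.72 m has arm 0.63 m; its moment is m·g·0.63 clockwise.
Balancing moments: m × 9.8 × 0.63 = 386.4, giving m = 386.4 / (9.8 × 0.63) = 62.6 kg.

m ≈ 62.6 kg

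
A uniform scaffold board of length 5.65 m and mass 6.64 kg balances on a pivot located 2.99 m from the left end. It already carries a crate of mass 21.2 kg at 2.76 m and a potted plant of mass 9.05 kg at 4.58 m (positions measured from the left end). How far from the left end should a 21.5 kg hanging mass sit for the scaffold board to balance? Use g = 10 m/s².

x ≈ 2.6 m from the left end

Choose the pivot (at 2.99 m from the left end) as the axis so the support reaction has zero arm there.
Beam weight: 6.64 × 10 = 66.4 N down at 2.825 m → arm 0.165 m, τ = 66.4 × 0.165 = 10.96 N·m counterclockwise.
Crate: 21.2 × 10 = 212 N down at 2.76 m → arm 0.23 m, τ = 212 × 0.23 = 48.76 N·m counterclockwise.
Potted plant: 9.05 × 10 = 90.5 N down at 4.58 m → arm 1.59 m, τ = 90.5 × 1.59 = 143.9 N·m clockwise.
Net moment of existing loads = 84.18 N·m clockwise.
The hanging mass weighs 21.5 × 10 = 215 N and must supply an equal counterclockwise moment, so its lever arm about the pivot is 84.18 / 215 = 0.392 m.
That puts it at 2.99 − 0.392 = 2.6 m from the left end.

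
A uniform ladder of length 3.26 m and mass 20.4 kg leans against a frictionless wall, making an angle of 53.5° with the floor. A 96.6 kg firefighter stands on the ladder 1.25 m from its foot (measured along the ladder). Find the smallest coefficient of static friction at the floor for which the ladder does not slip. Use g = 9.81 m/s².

Choose the foot of the ladder as the axis so the floor normal and friction both act there and drop out.
Ladder weight 20.4×9.81 = 200.1 N acts at 1.63 m along the ladder; its horizontal arm is 1.63·cos53.5° = 0.9696 m → τ = 194 N·m clockwise.
Firefighter: 96.6×9.81 = 947.6 N at 1.25 m → arm 0.7435 m → τ = 704.5 N·m clockwise.
Wall normal N acts horizontally at the top; its moment arm is the height L sinθ = 3.26·sin53.5° = 2.621 m, counterclockwise.
Στ = 0 ⇒ N × 2.621 = 898.5 ⇒ N = 342.8 N.
ΣFx = 0 ⇒ f = N_wall = 342.8 N. ΣFy = 0 ⇒ N_floor = 1148 N.
μ_min = f / N_floor = 342.8 / 1148 = 0.299.

μ_min ≈ 0.299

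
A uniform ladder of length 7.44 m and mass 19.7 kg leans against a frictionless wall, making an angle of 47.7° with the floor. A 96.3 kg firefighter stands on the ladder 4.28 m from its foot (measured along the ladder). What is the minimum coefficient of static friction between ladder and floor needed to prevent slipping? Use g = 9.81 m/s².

Take moments about the foot of the ladder.
Ladder weight 19.7×9.81 = 193.3 N acts at 3.72 m along the ladder; its horizontal arm is 3.72·cos47.7° = 2.504 m → τ = 484 N·m clockwise.
Firefighter: 96.3×9.81 = 944.7 N at 4.28 m → arm 2.88 m → τ = 2721 N·m clockwise.
Wall normal N acts horizontally at the top; its moment arm is the height L sinθ = 7.44·sin47.7° = 5.503 m, counterclockwise.
Balancing moments: N × 5.503 = 3205, giving N = 582.4 N.
ΣFx = 0 ⇒ f = N_wall = 582.4 N. ΣFy = 0 ⇒ N_floor = 1138 N.
μ_min = f / N_floor = 582.4 / 1138 = 0.512.

μ_min ≈ 0.512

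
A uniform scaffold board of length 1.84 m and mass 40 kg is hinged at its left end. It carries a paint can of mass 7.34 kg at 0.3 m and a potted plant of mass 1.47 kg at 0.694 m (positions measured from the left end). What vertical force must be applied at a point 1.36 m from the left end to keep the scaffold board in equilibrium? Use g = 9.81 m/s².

Choose the left end as the axis so the unknown pivot reaction has zero arm there.
Beam weight: 40 × 9.81 = 392.4 N down at 0.92 m → arm 0.92 m, τ = 392.4 × 0.92 = 361 N·m clockwise.
Paint can: 7.34 × 9.81 = 72.01 N down at 0.3 m → arm 0.3 m, τ = 72.01 × 0.3 = 21.6 N·m clockwise.
Potted plant: 1.47 × 9.81 = 14.42 N down at 0.694 m → arm 0.694 m, τ = 14.42 × 0.694 = 10.01 N·m clockwise.
Net moment of the loads = 392.6 N·m clockwise.
The upward force F acts at a point 1.36 m from the left end, arm 1.36 m, giving F × 1.36 counterclockwise.
Setting net torque to zero: F × 1.36 = 392.6 → F = 392.6 / 1.36 = 289 N.

F ≈ 289 N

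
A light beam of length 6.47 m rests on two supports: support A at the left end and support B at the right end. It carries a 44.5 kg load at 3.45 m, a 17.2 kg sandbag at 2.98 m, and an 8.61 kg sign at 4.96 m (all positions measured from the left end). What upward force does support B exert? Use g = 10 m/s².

R_B ≈ 383 N

Choose support A as the axis so its reaction then has zero moment arm.
Load: 44.5 × 10 = 445 N down at 3.45 m → arm 3.45 m, τ = 445 × 3.45 = 1535 N·m clockwise.
Sandbag: 17.2 × 10 = 172 N down at 2.98 m → arm 2.98 m, τ = 172 × 2.98 = 512.6 N·m clockwise.
Sign: 8.61 × 10 = 86.1 N down at 4.96 m → arm 4.96 m, τ = 86.1 × 4.96 = 427.1 N·m clockwise.
Net load moment about support A = 2475 N·m clockwise.
Reaction R at support B is upward at 6.47 m, arm 6.47 m → moment R × 6.47 counterclockwise.
Setting net torque to zero: R × 6.47 = 2475 → R = 383 N.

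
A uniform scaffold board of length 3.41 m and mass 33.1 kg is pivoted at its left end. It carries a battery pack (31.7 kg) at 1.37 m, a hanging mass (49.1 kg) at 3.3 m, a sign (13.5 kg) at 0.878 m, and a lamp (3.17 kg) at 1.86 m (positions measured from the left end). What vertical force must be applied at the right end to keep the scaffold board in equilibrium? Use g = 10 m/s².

F ≈ 820 N

Choose the left end as the axis so the unknown pivot reaction has zero arm there.
Beam weight: 33.1 × 10 = 331 N down at 1.705 m → arm 1.705 m, τ = 331 × 1.705 = 564.4 N·m clockwise.
Battery pack: 31.7 × 10 = 317 N down at 1.37 m → arm 1.37 m, τ = 317 × 1.37 = 434.3 N·m clockwise.
Hanging mass: 49.1 × 10 = 491 N down at 3.3 m → arm 3.3 m, τ = 491 × 3.3 = 1620 N·m clockwise.
Sign: 13.5 × 10 = 135 N down at 0.878 m → arm 0.878 m, τ = 135 × 0.878 = 118.5 N·m clockwise.
Lamp: 3.17 × 10 = 31.7 N down at 1.86 m → arm 1.86 m, τ = 31.7 × 1.86 = 58.96 N·m clockwise.
Net moment of the loads = 2796 N·m clockwise.
The upward force F acts at the right end, arm 3.41 m, giving F × 3.41 counterclockwise.
Στ = 0 ⇒ F × 3.41 = 2796 ⇒ F = 2796 / 3.41 = 820 N.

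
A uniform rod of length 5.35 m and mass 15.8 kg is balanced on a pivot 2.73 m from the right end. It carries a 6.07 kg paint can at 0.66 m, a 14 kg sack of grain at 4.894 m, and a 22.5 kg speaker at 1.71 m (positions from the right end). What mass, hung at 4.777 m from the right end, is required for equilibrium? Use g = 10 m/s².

Take moments about the pivot (at 2.73 m from the right end).
Beam weight: 15.8 × 10 = 158 N down at 2.675 m → arm 0.055 m, τ = 158 × 0.055 = 8.69 N·m clockwise.
Paint can: 6.07 × 10 = 60.7 N down at 0.66 m → arm 2.07 m, τ = 60.7 × 2.07 = 125.6 N·m clockwise.
Sack of grain: 14 × 10 = 140 N down at 4.894 m → arm 2.164 m, τ = 140 × 2.164 = 303 N·m counterclockwise.
Speaker: 22.5 × 10 = 225 N down at 1.71 m → arm 1.02 m, τ = 225 × 1.02 = 229.5 N·m clockwise.
Net moment of known loads = 60.79 N·m clockwise.
An unknown mass m at 4.777 m has arm 2.047 m; its moment is m·g·2.047 counterclockwise.
Setting net torque to zero: m × 10 × 2.047 = 60.79 → m = 60.79 / (10 × 2.047) = 2.97 kg.

m ≈ 2.97 kg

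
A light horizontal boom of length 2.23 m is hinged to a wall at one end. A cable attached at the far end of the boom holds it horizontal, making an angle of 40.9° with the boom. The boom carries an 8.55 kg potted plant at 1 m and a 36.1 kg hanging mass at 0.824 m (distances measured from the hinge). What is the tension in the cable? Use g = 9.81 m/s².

Take moments about the hinge.
Potted plant: 8.55 × 9.81 = 83.88 N down at 1 m → arm 1 m, τ = 83.88 × 1 = 83.88 N·m clockwise.
Hanging mass: 36.1 × 9.81 = 354.1 N down at 0.824 m → arm 0.824 m, τ = 354.1 × 0.824 = 291.8 N·m clockwise.
Total clockwise load moment = 375.7 N·m.
The cable tension T acts at 2.23 m; only its component perpendicular to the boom, T sinθ, produces torque. sin 40.9° = 0.6547.
Στ = 0 ⇒ T × 2.23 × 0.6547 = 375.7 ⇒ T = 375.7 / 1.46 = 257 N.

T ≈ 257 N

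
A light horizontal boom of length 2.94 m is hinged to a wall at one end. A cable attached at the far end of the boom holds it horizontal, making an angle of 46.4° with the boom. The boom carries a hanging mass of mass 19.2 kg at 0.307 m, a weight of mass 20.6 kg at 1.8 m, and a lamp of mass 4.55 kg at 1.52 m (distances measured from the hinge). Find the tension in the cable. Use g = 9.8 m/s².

Taking torques about the hinge:
Hanging mass: 19.2 × 9.8 = 188.2 N down at 0.307 m → arm 0.307 m, τ = 188.2 × 0.307 = 57.78 N·m clockwise.
Weight: 20.6 × 9.8 = 201.9 N down at 1.8 m → arm 1.8 m, τ = 201.9 × 1.8 = 363.4 N·m clockwise.
Lamp: 4.55 × 9.8 = 44.59 N down at 1.52 m → arm 1.52 m, τ = 44.59 × 1.52 = 67.78 N·m clockwise.
Total clockwise load moment = 489 N·m.
The cable tension T acts at 2.94 m; only its component perpendicular to the boom, T sinθ, produces torque. sin 46.4° = 0.7242.
Balancing moments: T × 2.94 × 0.7242 = 489, giving T = 489 / 2.129 = 230 N.

T ≈ 230 N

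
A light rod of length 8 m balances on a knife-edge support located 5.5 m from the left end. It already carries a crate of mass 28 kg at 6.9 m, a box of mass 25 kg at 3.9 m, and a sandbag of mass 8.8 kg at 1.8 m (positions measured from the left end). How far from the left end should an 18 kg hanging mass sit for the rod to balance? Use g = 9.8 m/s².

x ≈ 7.35 m from the left end

Taking torques about the knife-edge support (at 5.5 m from the left end):
Crate: 28 × 9.8 = 274.4 N down at 6.9 m → arm 1.4 m, τ = 274.4 × 1.4 = 384.2 N·m clockwise.
Box: 25 × 9.8 = 245 N down at 3.9 m → arm 1.6 m, τ = 245 × 1.6 = 392 N·m counterclockwise.
Sandbag: 8.8 × 9.8 = 86.24 N down at 1.8 m → arm 3.7 m, τ = 86.24 × 3.7 = 319.1 N·m counterclockwise.
Net moment of existing loads = 326.9 N·m counterclockwise.
The hanging mass weighs 18 × 9.8 = 176.4 N and must supply an equal clockwise moment, so its lever arm about the knife-edge support is 326.9 / 176.4 = 1.85 m.
That puts it at 5.5 + 1.85 = 7.35 m from the left end.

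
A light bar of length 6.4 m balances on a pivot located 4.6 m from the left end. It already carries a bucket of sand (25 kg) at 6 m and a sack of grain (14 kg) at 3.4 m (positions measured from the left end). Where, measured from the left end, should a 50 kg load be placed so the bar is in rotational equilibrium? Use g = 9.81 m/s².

Take moments about the pivot (at 4.6 m from the left end).
Bucket of sand: 25 × 9.81 = 245.2 N down at 6 m → arm 1.4 m, τ = 245.2 × 1.4 = 343.3 N·m clockwise.
Sack of grain: 14 × 9.81 = 137.3 N down at 3.4 m → arm 1.2 m, τ = 137.3 × 1.2 = 164.8 N·m counterclockwise.
Net moment of existing loads = 178.5 N·m clockwise.
The load weighs 50 × 9.81 = 490.5 N and must supply an equal counterclockwise moment, so its lever arm about the pivot is 178.5 / 490.5 = 0.364 m.
That puts it at 4.6 − 0.364 = 4.24 m from the left end.

x ≈ 4.24 m from the left end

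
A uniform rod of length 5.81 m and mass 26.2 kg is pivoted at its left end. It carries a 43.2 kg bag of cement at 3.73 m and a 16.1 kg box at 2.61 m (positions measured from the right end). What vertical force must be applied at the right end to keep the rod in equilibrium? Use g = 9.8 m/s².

F ≈ 367 N

Choose the left end as the axis so the unknown pivot reaction has zero arm there.
Beam weight: 26.2 × 9.8 = 256.8 N down at 2.905 m → arm 2.905 m, τ = 256.8 × 2.905 = 746 N·m clockwise.
Bag of cement: 43.2 × 9.8 = 423.4 N down at 3.73 m → arm 2.08 m, τ = 423.4 × 2.08 = 880.7 N·m clockwise.
Box: 16.1 × 9.8 = 157.8 N down at 2.61 m → arm 3.2 m, τ = 157.8 × 3.2 = 505 N·m clockwise.
Net moment of the loads = 2132 N·m clockwise.
The upward force F acts at the right end, arm 5.81 m, giving F × 5.81 counterclockwise.
For rotational equilibrium, F × 5.81 = 2132, so F = 2132 / 5.81 = 367 N.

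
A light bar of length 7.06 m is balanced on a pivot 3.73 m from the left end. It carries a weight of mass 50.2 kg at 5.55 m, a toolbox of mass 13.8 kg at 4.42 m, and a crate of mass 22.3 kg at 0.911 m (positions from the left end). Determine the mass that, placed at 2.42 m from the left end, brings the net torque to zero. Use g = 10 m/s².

m ≈ 29 kg

About the pivot (at 3.73 m from the left end):
Weight: 50.2 × 10 = 502 N down at 5.55 m → arm 1.82 m, τ = 502 × 1.82 = 913.6 N·m clockwise.
Toolbox: 13.8 × 10 = 138 N down at 4.42 m → arm 0.69 m, τ = 138 × 0.69 = 95.22 N·m clockwise.
Crate: 22.3 × 10 = 223 N down at 0.911 m → arm 2.819 m, τ = 223 × 2.819 = 628.6 N·m counterclockwise.
Net moment of known loads = 380.2 N·m clockwise.
An unknown mass m at 2.42 m has arm 1.31 m; its moment is m·g·1.31 counterclockwise.
Setting net torque to zero: m × 10 × 1.31 = 380.2 → m = 380.2 / (10 × 1.31) = 29 kg.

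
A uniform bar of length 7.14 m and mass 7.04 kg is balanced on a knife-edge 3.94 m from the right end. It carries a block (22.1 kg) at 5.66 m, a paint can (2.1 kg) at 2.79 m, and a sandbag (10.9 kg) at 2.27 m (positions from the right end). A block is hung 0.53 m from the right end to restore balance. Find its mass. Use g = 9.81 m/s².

m ≈ 4.34 kg

Take moments about the knife-edge (at 3.94 m from the right end).
Beam weight: 7.04 × 9.81 = 69.06 N down at 3.57 m → arm 0.37 m, τ = 69.06 × 0.37 = 25.55 N·m clockwise.
Block: 22.1 × 9.81 = 216.8 N down at 5.66 m → arm 1.72 m, τ = 216.8 × 1.72 = 372.9 N·m counterclockwise.
Paint can: 2.1 × 9.81 = 20.6 N down at 2.79 m → arm 1.15 m, τ = 20.6 × 1.15 = 23.69 N·m clockwise.
Sandbag: 10.9 × 9.81 = 106.9 N down at 2.27 m → arm 1.67 m, τ = 106.9 × 1.67 = 178.5 N·m clockwise.
Net moment of known loads = 145.2 N·m counterclockwise.
An unknown mass m at 0.53 m has arm 3.41 m; its moment is m·g·3.41 clockwise.
Στ = 0 ⇒ m × 9.81 × 3.41 = 145.2 ⇒ m = 145.2 / (9.81 × 3.41) = 4.34 kg.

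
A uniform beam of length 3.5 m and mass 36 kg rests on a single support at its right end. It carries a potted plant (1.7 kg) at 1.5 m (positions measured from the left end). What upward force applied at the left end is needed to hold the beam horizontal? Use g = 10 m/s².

F ≈ 190 N

Choose the right end as the axis so the unknown pivot reaction has zero arm there.
Beam weight: 36 × 10 = 360 N down at 1.75 m → arm 1.75 m, τ = 360 × 1.75 = 630 N·m counterclockwise.
Potted plant: 1.7 × 10 = 17 N down at 1.5 m → arm 2 m, τ = 17 × 2 = 34 N·m counterclockwise.
Net moment of the loads = 664 N·m counterclockwise.
The upward force F acts at the left end, arm 3.5 m, giving F × 3.5 clockwise.
Στ = 0 ⇒ F × 3.5 = 664 ⇒ F = 664 / 3.5 = 190 N.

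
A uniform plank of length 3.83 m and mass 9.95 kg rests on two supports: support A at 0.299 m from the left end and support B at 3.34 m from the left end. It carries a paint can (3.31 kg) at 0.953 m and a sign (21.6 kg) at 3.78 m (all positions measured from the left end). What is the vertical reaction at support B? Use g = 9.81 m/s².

Take moments about support A.
Beam weight: 9.95 × 9.81 = 97.61 N down at 1.915 m → arm 1.616 m, τ = 97.61 × 1.616 = 157.7 N·m clockwise.
Paint can: 3.31 × 9.81 = 32.47 N down at 0.953 m → arm 0.654 m, τ = 32.47 × 0.654 = 21.24 N·m clockwise.
Sign: 21.6 × 9.81 = 211.9 N down at 3.78 m → arm 3.481 m, τ = 211.9 × 3.481 = 737.6 N·m clockwise.
Net load moment about support A = 916.5 N·m clockwise.
Reaction R at support B is upward at 3.34 m, arm 3.041 m → moment R × 3.041 counterclockwise.
Στ = 0 ⇒ R × 3.041 = 916.5 ⇒ R = 301 N.

R_B ≈ 301 N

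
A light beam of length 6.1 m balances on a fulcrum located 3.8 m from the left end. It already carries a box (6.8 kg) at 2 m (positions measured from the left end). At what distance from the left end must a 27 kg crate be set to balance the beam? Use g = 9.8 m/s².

Take moments about the fulcrum (at 3.8 m from the left end).
Box: 6.8 × 9.8 = 66.64 N down at 2 m → arm 1.8 m, τ = 66.64 × 1.8 = 120 N·m counterclockwise.
Net moment of existing loads = 120 N·m counterclockwise.
The crate weighs 27 × 9.8 = 264.6 N and must supply an equal clockwise moment, so its lever arm about the fulcrum is 120 / 264.6 = 0.454 m.
That puts it at 3.8 + 0.454 = 4.25 m from the left end.

x ≈ 4.25 m from the left end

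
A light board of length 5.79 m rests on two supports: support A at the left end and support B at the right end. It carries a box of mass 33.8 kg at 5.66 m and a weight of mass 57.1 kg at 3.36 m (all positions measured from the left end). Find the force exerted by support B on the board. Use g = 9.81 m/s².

Taking torques about support A:
Box: 33.8 × 9.81 = 331.6 N down at 5.66 m → arm 5.66 m, τ = 331.6 × 5.66 = 1877 N·m clockwise.
Weight: 57.1 × 9.81 = 560.2 N down at 3.36 m → arm 3.36 m, τ = 560.2 × 3.36 = 1882 N·m clockwise.
Net load moment about support A = 3759 N·m clockwise.
Reaction R at support B is upward at 5.79 m, arm 5.79 m → moment R × 5.79 counterclockwise.
Στ = 0 ⇒ R × 5.79 = 3759 ⇒ R = 649 N.

R_B ≈ 649 N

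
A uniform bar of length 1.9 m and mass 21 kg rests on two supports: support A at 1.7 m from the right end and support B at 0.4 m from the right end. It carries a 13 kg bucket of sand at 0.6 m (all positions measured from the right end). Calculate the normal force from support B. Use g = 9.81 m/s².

R_B ≈ 227 N

Taking torques about support A:
Beam weight: 21 × 9.81 = 206 N down at 0.95 m → arm 0.75 m, τ = 206 × 0.75 = 154.5 N·m clockwise.
Bucket of sand: 13 × 9.81 = 127.5 N down at 0.6 m → arm 1.1 m, τ = 127.5 × 1.1 = 140.2 N·m clockwise.
Net load moment about support A = 294.7 N·m clockwise.
Reaction R at support B is upward at 0.4 m, arm 1.3 m → moment R × 1.3 counterclockwise.
Balancing moments: R × 1.3 = 294.7, giving R = 227 N.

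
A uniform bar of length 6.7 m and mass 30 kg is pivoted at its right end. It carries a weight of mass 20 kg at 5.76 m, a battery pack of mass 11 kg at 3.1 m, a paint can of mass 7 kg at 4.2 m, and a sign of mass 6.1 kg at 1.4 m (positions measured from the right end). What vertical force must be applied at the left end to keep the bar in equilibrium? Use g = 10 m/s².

F ≈ 429 N

Taking torques about the right end:
Beam weight: 30 × 10 = 300 N down at 3.35 m → arm 3.35 m, τ = 300 × 3.35 = 1005 N·m counterclockwise.
Weight: 20 × 10 = 200 N down at 5.76 m → arm 5.76 m, τ = 200 × 5.76 = 1152 N·m counterclockwise.
Battery pack: 11 × 10 = 110 N down at 3.1 m → arm 3.1 m, τ = 110 × 3.1 = 341 N·m counterclockwise.
Paint can: 7 × 10 = 70 N down at 4.2 m → arm 4.2 m, τ = 70 × 4.2 = 294 N·m counterclockwise.
Sign: 6.1 × 10 = 61 N down at 1.4 m → arm 1.4 m, τ = 61 × 1.4 = 85.4 N·m counterclockwise.
Net moment of the loads = 2877 N·m counterclockwise.
The upward force F acts at the left end, arm 6.7 m, giving F × 6.7 clockwise.
Balancing moments: F × 6.7 = 2877, giving F = 2877 / 6.7 = 429 N.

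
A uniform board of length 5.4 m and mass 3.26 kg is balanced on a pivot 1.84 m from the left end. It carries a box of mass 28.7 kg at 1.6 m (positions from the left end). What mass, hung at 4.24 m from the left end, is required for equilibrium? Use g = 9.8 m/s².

m ≈ 1.7 kg

Choose the pivot (at 1.84 m from the left end) as the axis so the support reaction has zero arm there.
Beam weight: 3.26 × 9.8 = 31.95 N down at 2.7 m → arm 0.86 m, τ = 31.95 × 0.86 = 27.48 N·m clockwise.
Box: 28.7 × 9.8 = 281.3 N down at 1.6 m → arm 0.24 m, τ = 281.3 × 0.24 = 67.51 N·m counterclockwise.
Net moment of known loads = 40.03 N·m counterclockwise.
An unknown mass m at 4.24 m has arm 2.4 m; its moment is m·g·2.4 clockwise.
For rotational equilibrium, m × 9.8 × 2.4 = 40.03, so m = 40.03 / (9.8 × 2.4) = 1.7 kg.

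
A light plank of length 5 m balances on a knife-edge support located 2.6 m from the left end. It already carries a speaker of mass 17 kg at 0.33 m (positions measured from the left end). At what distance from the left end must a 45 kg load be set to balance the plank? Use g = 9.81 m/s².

Taking torques about the knife-edge support (at 2.6 m from the left end):
Speaker: 17 × 9.81 = 166.8 N down at 0.33 m → arm 2.27 m, τ = 166.8 × 2.27 = 378.6 N·m counterclockwise.
Net moment of existing loads = 378.6 N·m counterclockwise.
The load weighs 45 × 9.81 = 441.5 N and must supply an equal clockwise moment, so its lever arm about the knife-edge support is 378.6 / 441.5 = 0.858 m.
That puts it at 2.6 + 0.858 = 3.46 m from the left end.

x ≈ 3.46 m from the left end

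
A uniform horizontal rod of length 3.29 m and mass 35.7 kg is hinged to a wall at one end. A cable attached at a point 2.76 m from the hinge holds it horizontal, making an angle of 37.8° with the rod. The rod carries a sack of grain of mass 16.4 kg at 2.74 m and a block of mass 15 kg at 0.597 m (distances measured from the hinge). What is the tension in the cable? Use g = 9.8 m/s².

Take moments about the hinge.
Beam weight: 35.7 × 9.8 = 349.9 N down at 1.645 m → arm 1.645 m, τ = 349.9 × 1.645 = 575.6 N·m clockwise.
Sack of grain: 16.4 × 9.8 = 160.7 N down at 2.74 m → arm 2.74 m, τ = 160.7 × 2.74 = 440.3 N·m clockwise.
Block: 15 × 9.8 = 147 N down at 0.597 m → arm 0.597 m, τ = 147 × 0.597 = 87.76 N·m clockwise.
Total clockwise load moment = 1104 N·m.
The cable tension T acts at 2.76 m; only its component perpendicular to the rod, T sinθ, produces torque. sin 37.8° = 0.6129.
Balancing moments: T × 2.76 × 0.6129 = 1104, giving T = 1104 / 1.692 = 652 N.

T ≈ 652 N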